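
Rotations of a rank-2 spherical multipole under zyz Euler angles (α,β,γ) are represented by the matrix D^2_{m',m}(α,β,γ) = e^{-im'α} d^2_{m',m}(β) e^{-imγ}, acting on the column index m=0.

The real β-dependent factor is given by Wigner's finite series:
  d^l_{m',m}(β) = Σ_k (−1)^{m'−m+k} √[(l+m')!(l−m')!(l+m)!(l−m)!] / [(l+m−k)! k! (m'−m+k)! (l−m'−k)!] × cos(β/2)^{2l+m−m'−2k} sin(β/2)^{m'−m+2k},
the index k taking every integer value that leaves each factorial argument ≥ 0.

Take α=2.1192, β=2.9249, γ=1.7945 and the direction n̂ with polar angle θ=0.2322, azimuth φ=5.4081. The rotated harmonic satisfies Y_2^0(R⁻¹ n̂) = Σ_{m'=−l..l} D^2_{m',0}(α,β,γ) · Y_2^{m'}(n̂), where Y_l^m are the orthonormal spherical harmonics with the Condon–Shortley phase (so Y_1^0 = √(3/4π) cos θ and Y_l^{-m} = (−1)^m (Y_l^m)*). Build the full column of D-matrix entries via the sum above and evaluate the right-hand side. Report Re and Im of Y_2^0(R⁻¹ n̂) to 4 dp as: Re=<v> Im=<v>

Need the full column D^2_{m',0} for m'=−2..2 at α=2.1192, β=2.9249, γ=1.7945.
cos(β/2)=0.108134, sin(β/2)=0.994136
d^2_{-2,0}: single k=2 term ⇒ +0.028307;  D = -0.012920-0.025186i
d^2_{-1,0}: k∈[1..2] ⇒ +0.003079 -0.260242 = -0.257163;  D = +0.134066-0.219452i
d^2_{0,0}: k∈[0..2] ⇒ +0.000137 -0.046225 +0.976751 = +0.930662;  D = +0.930662+0.000000i
d^2_{1,0}: k∈[0..1] ⇒ -0.003079 +0.260242 = +0.257163;  D = -0.134066-0.219452i
d^2_{2,0}: single k=0 term ⇒ +0.028307;  D = -0.012920+0.025186i
Y_2^{m'}(θ=0.2322,φ=5.4081) and Σ D·Y over m':
  (-0.0129-0.0252i)·(-0.0036+0.0201i)  (+0.1341-0.2195i)·(+0.1109+0.1328i)  (+0.9307+0.0000i)·(+0.5807+0.0000i)  (-0.1341-0.2195i)·(-0.1109+0.1328i)  (-0.0129+0.0252i)·(-0.0036-0.0201i)
Y_2^0(R⁻¹ n̂) = +0.629542-0.000000i

Re=0.6295 Im=0.0000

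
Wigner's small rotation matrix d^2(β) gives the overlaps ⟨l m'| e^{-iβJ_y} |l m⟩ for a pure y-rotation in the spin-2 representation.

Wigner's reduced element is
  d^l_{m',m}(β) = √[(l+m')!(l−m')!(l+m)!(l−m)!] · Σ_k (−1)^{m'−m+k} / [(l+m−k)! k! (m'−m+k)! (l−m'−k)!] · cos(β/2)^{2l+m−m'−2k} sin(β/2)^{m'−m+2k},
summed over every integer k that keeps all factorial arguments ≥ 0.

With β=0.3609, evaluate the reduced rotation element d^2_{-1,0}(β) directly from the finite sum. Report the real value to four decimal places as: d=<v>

d^2_{-1,0}(β=0.3609) via Wigner's sum:
Half-angle: c=0.983763, s=0.179472. N=√(1·6·2·2)=4.898979
k∈{1,2} keeps every argument non-negative
  k=1: (−1)^0·4.8990/(2)·0.9838^3·0.1795^1 = +0.418547
  k=2: (−1)^1·4.8990/(2)·0.9838^1·0.1795^3 = -0.013930
d^2_{-1,0}(0.3609) = +0.418547 -0.013930 = +0.404617

d=0.4046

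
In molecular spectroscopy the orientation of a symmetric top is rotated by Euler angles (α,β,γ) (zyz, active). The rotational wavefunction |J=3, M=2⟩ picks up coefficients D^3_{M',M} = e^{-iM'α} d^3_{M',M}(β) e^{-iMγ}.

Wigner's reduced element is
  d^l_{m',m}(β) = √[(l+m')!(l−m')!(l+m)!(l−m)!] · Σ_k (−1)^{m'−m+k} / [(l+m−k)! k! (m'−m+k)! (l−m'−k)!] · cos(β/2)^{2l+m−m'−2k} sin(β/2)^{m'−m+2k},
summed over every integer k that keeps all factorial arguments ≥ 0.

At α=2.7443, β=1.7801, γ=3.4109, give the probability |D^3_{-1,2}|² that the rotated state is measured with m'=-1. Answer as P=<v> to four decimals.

Split into d^3_{-1,2}(β=1.7801) × two z-phases.
With c≡cos(β/2)=0.629373 and s≡sin(β/2)=0.777103, N=[2·24·120·1]^{1/2}=75.894664
k∈{3,4} keeps every argument non-negative
  k=3: (−1)^0·75.8947/(12)·0.6294^3·0.7771^3 = +0.739930
  k=4: (−1)^1·75.8947/(24)·0.6294^1·0.7771^5 = -0.564029
d^3_{-1,2}(1.7801) = +0.739930 -0.564029 = +0.175901
|D^3_{-1,2}|² = |d^3_{-1,2}(β)|² = (+0.175901)² = 0.030941 (the z-rotation phases have unit modulus)

P=0.0309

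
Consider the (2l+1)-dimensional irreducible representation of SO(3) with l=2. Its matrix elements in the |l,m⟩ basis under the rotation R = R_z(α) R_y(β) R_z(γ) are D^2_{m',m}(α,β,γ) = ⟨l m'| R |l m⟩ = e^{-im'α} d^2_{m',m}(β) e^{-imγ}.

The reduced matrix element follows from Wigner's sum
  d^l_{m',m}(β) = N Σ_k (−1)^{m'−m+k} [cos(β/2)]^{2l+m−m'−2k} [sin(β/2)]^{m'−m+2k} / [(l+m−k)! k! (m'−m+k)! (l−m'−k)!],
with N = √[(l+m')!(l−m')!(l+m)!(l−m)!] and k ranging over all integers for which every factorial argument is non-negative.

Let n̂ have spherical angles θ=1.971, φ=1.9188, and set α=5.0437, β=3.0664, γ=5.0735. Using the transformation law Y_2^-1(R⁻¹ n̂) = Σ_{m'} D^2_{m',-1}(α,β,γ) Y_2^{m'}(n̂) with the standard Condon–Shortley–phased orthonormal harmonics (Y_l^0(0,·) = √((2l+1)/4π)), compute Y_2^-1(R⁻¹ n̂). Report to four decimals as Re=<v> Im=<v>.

Re=0.0861 Im=-0.2173

Need the full column D^2_{m',-1} for m'=−2..2 at α=5.0437, β=3.0664, γ=5.0735.
cos(β/2)=0.037587, sin(β/2)=0.999293
d^2_{-2,-1}: single k=1 term ⇒ +0.000106;  D = -0.000091+0.000055i
d^2_{-1,-1}: k∈[0..1] ⇒ +0.000002 -0.004232 = -0.004230;  D = +0.003256+0.002701i
d^2_{0,-1}: k∈[0..1] ⇒ -0.000130 +0.091875 = +0.091745;  D = +0.032415-0.085828i
d^2_{1,-1}: k∈[0..1] ⇒ +0.004232 -0.997176 = -0.992944;  D = -0.992503-0.029585i
d^2_{2,-1}: single k=0 term ⇒ -0.075016;  D = -0.022277-0.071632i
Y_2^{m'}(θ=1.971,φ=1.9188) and Σ D·Y over m':
  (-0.0001+0.0001i)·(-0.2514+0.2101i)  (+0.0033+0.0027i)·(+0.0945+0.2606i)  (+0.0324-0.0858i)·(-0.1718+0.0000i)  (-0.9925-0.0296i)·(-0.0945+0.2606i)  (-0.0223-0.0716i)·(-0.2514-0.2101i)
Y_2^-1(R⁻¹ n̂) = +0.086135-0.217334i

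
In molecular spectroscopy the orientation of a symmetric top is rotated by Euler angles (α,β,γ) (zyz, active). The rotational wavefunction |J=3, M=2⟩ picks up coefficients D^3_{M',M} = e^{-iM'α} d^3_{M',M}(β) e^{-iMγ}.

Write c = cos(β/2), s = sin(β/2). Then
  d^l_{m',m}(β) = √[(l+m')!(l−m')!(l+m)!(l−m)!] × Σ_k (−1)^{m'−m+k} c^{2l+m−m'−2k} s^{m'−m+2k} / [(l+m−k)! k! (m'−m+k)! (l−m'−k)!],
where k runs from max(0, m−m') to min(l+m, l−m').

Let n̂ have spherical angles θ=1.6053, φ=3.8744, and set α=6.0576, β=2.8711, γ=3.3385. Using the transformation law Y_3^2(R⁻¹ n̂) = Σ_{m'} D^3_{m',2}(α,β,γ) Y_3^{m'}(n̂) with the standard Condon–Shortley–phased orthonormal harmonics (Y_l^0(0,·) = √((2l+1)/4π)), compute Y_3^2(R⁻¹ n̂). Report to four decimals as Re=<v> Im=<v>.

Re=0.0834 Im=0.0879

Need the full column D^3_{m',2} for m'=−3..3 at α=6.0576, β=2.8711, γ=3.3385.
cos(β/2)=0.134834, sin(β/2)=0.990868
d^3_{-3,2}: single k=5 term ⇒ +0.315468;  D = +0.151306-0.276815i
d^3_{-2,2}: k∈[4..5] ⇒ +0.087626 -0.946445 = -0.858818;  D = -0.570034+0.642363i
d^3_{-1,2}: k∈[3..4] ⇒ +0.015083 -0.407268 = -0.392185;  D = -0.319328+0.227682i
d^3_{0,2}: k∈[2..3] ⇒ +0.001777 -0.095990 = -0.094212;  D = -0.087001+0.036151i
d^3_{1,2}: k∈[1..2] ⇒ +0.000140 -0.015083 = -0.014943;  D = -0.014732+0.002502i
d^3_{2,2}: k∈[0..1] ⇒ +0.000006 -0.001623 = -0.001617;  D = -0.001614-0.000093i
d^3_{3,2}: single k=0 term ⇒ -0.000108;  D = -0.000104-0.000030i
Y_3^{m'}(θ=1.6053,φ=3.8744) and Σ D·Y over m':
  (+0.1513-0.2768i)·(+0.2446+0.3371i)  (-0.5700+0.6424i)·(-0.0037+0.0350i)  (-0.3193+0.2277i)·(+0.2386-0.2148i)  (-0.0870+0.0362i)·(+0.0385+0.0000i)  (-0.0147+0.0025i)·(-0.2386-0.2148i)  (-0.0016-0.0001i)·(-0.0037-0.0350i)  (-0.0001-0.0000i)·(-0.2446+0.3371i)
Y_3^2(R⁻¹ n̂) = +0.083367+0.087881i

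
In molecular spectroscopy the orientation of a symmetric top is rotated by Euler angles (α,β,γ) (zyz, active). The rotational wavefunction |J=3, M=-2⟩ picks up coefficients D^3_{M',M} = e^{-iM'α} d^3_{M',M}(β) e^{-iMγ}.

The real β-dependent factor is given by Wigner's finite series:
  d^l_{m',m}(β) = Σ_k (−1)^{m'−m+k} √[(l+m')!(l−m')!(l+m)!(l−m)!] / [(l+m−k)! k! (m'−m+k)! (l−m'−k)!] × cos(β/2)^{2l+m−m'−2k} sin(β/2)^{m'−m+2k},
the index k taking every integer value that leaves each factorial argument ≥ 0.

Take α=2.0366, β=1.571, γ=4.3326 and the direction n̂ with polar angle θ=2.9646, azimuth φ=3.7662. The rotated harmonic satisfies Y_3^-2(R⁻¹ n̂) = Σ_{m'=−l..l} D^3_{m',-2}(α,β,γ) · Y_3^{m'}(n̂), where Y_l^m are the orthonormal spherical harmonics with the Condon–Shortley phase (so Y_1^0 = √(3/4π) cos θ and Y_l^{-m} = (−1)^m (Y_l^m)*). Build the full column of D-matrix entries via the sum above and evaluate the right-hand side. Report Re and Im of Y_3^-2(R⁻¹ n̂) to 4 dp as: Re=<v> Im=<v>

Re=0.0126 Im=-0.0253

Need the full column D^3_{m',-2} for m'=−3..3 at α=2.0366, β=1.571, γ=4.3326.
cos(β/2)=0.707035, sin(β/2)=0.707179
d^3_{-3,-2}: single k=1 term ⇒ +0.306062;  D = -0.182246+0.245886i
d^3_{-2,-2}: k∈[0..1] ⇒ +0.124924 -0.624873 = -0.499949;  D = -0.492569-0.085582i
d^3_{-1,-2}: k∈[0..1] ⇒ -0.395124 +0.790569 = +0.395446;  D = -0.114508-0.378504i
d^3_{0,-2}: k∈[0..1] ⇒ +0.684514 -0.684793 = -0.000279;  D = +0.000202-0.000192i
d^3_{1,-2}: k∈[0..1] ⇒ -0.790569 +0.395446 = -0.395124;  D = -0.371786-0.133784i
d^3_{2,-2}: k∈[0..1] ⇒ +0.625127 -0.125076 = +0.500051;  D = -0.060055-0.496432i
d^3_{3,-2}: single k=0 term ⇒ -0.306311;  D = +0.255173-0.169449i
Y_3^{m'}(θ=2.9646,φ=3.7662) and Σ D·Y over m':
  (-0.1822+0.2459i)·(+0.0007+0.0022i)  (-0.4926-0.0856i)·(-0.0099+0.0296i)  (-0.1145-0.3785i)·(-0.1775+0.1279i)  (+0.0002-0.0002i)·(-0.6778+0.0000i)  (-0.3718-0.1338i)·(+0.1775+0.1279i)  (-0.0601-0.4964i)·(-0.0099-0.0296i)  (+0.2552-0.1694i)·(-0.0007+0.0022i)
Y_3^-2(R⁻¹ n̂) = +0.012573-0.025274i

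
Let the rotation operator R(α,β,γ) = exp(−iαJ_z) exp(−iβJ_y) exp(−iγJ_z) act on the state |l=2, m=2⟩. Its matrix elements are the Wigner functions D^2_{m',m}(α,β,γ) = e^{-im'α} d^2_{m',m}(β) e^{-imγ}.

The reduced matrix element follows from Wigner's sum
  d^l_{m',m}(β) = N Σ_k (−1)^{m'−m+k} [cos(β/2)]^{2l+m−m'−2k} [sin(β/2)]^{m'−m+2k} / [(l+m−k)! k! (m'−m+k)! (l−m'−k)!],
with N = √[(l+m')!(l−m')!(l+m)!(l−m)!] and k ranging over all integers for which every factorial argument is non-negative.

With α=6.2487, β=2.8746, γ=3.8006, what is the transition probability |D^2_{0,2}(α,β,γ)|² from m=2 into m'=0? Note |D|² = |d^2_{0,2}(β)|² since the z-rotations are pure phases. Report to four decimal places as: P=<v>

Split into d^2_{0,2}(β=2.8746) × two z-phases.
c=cos(2.8746/2)=0.133100, s=sin(2.8746/2)=0.991103; N=√[2·2·24·1]=9.797959
Admissible k: 2..2 (factorial args all ≥0)
  k=2: (−1)^0·9.7980/(4)·0.1331^2·0.9911^2 = +0.042626
d^2_{0,2}(2.8746) = +0.042626
|D^2_{0,2}|² = |d^2_{0,2}(β)|² = (+0.042626)² = 0.001817 (the z-rotation phases have unit modulus)

P=0.0018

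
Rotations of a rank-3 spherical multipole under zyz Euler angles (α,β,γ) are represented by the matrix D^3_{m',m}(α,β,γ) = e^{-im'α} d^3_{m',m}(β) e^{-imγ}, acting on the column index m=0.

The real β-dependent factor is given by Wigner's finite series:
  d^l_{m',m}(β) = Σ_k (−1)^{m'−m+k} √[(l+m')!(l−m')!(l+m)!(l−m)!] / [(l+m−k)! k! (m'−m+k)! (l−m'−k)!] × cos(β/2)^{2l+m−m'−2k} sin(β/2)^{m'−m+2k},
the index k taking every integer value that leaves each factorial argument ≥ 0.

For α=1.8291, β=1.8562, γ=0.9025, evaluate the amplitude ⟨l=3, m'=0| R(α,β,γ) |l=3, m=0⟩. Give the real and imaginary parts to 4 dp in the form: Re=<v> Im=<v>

D^3_{0,0}(1.8291,1.8562,0.9025) = e^{-i·0·1.8291}·d^3_{0,0}(1.8562)·e^{-i·0·0.9025}. Compute d first:
Half-angle: c=0.599356, s=0.800483. N=√(6·6·6·6)=36.000000
k∈{0,1,2,3} keeps every argument non-negative
  k=0: (−1)^0·36.0000/(36)·0.5994^6·0.8005^0 = +0.046356
  k=1: (−1)^1·36.0000/(4)·0.5994^4·0.8005^2 = -0.744193
  k=2: (−1)^2·36.0000/(4)·0.5994^2·0.8005^4 = +1.327455
  k=3: (−1)^3·36.0000/(36)·0.5994^0·0.8005^6 = -0.263094
d^3_{0,0}(1.8562) = +0.046356 -0.744193 +1.327455 -0.263094 = +0.366524
Phases: e^{-i·(0)·1.8291}=+1.000000+0.000000i, e^{-i·(0)·0.9025}=+1.000000+0.000000i ⇒ D=+0.366524+0.000000i

Re=0.3665 Im=0.0000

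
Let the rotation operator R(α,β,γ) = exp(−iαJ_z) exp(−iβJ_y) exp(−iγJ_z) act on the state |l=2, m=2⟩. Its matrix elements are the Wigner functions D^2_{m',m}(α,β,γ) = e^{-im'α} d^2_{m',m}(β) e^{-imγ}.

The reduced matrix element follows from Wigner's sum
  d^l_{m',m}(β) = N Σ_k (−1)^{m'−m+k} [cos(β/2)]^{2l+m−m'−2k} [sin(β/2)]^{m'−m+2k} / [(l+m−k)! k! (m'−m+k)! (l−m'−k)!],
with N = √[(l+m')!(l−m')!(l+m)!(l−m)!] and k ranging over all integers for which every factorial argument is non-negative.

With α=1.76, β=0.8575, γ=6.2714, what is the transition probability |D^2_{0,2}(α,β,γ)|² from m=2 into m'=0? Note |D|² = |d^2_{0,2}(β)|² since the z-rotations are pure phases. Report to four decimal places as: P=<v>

D^2_{0,2}(1.76,0.8575,6.2714) = e^{-i·0·1.76}·d^2_{0,2}(0.8575)·e^{-i·2·6.2714}. Compute d first:
Half-angle: c=0.909486, s=0.415734. N=√(2·2·24·1)=9.797959
Admissible k: 2..2 (factorial args all ≥0)
  k=2: (−1)^0·9.7980/(4)·0.9095^2·0.4157^2 = +0.350187
d^2_{0,2}(0.8575) = +0.350187
|D^2_{0,2}|² = |d^2_{0,2}(β)|² = (+0.350187)² = 0.122631 (the z-rotation phases have unit modulus)

P=0.1226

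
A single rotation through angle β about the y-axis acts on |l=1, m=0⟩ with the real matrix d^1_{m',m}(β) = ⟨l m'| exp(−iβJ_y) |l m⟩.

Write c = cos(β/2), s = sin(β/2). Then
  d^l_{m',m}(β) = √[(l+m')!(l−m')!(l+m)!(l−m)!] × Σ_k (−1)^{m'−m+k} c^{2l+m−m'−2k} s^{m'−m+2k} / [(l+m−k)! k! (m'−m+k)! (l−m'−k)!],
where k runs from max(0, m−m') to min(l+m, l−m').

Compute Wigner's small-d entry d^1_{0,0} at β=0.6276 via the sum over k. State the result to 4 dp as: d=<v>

d^1_{0,0}(β=0.6276) via Wigner's sum:
Half-angle: c=0.951167, s=0.308675. N=√(1·1·1·1)=1.000000
Admissible k: 0..1 (factorial args all ≥0)
  k=0: (−1)^0·1.0000/(1)·0.9512^2·0.3087^0 = +0.904720
  k=1: (−1)^1·1.0000/(1)·0.9512^0·0.3087^2 = -0.095280
d^1_{0,0}(0.6276) = +0.904720 -0.095280 = +0.809439

d=0.8094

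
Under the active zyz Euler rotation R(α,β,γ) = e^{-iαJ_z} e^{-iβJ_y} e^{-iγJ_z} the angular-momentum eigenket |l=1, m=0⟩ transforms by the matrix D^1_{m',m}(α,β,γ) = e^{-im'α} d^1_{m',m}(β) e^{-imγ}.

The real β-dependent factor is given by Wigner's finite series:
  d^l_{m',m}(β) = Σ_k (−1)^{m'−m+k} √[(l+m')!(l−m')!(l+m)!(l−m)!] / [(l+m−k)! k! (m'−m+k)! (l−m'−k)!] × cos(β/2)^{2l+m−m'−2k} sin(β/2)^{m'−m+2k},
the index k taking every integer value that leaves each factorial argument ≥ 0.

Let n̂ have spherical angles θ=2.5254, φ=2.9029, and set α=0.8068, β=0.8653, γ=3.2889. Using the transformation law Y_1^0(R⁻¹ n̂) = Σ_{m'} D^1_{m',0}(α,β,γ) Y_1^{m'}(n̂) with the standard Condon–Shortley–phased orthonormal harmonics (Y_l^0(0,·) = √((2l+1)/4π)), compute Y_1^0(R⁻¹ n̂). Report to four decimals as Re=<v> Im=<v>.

Need the full column D^1_{m',0} for m'=−1..1 at α=0.8068, β=0.8653, γ=3.2889.
cos(β/2)=0.907858, sin(β/2)=0.419278
d^1_{-1,0}: single k=1 term ⇒ +0.538313;  D = +0.372412+0.388704i
d^1_{0,0}: k∈[0..1] ⇒ +0.824206 -0.175794 = +0.648412;  D = +0.648412+0.000000i
d^1_{1,0}: single k=0 term ⇒ -0.538313;  D = -0.372412+0.388704i
Y_1^{m'}(θ=2.5254,φ=2.9029) and Σ D·Y over m':
  (+0.3724+0.3887i)·(-0.1940-0.0472i)  (+0.6484+0.0000i)·(-0.3987+0.0000i)  (-0.3724+0.3887i)·(+0.1940-0.0472i)
Y_1^0(R⁻¹ n̂) = -0.366352+0.000000i

Re=-0.3664 Im=0.0000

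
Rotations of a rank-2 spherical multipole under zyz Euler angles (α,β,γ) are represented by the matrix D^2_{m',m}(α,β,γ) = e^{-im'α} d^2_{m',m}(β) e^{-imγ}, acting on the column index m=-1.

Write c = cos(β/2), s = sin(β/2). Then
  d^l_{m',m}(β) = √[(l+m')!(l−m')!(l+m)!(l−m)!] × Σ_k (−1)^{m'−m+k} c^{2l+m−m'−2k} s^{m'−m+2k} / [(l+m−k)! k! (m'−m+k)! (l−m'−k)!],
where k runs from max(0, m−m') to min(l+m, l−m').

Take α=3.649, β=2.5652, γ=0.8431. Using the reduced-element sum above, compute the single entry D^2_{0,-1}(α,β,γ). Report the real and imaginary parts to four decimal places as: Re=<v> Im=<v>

D^2_{0,-1}(3.649,2.5652,0.8431) = e^{-i·0·3.649}·d^2_{0,-1}(2.5652)·e^{-i·-1·0.8431}. Compute d first:
Half-angle: c=0.284223, s=0.958758. N=√(2·2·1·6)=4.898979
Admissible k: 0..1 (factorial args all ≥0)
  k=0: (−1)^1·4.8990/(2)·0.2842^3·0.9588^1 = -0.053922
  k=1: (−1)^2·4.8990/(2)·0.2842^1·0.9588^3 = +0.613568
d^2_{0,-1}(2.5652) = -0.053922 +0.613568 = +0.559646
D = (+1.000000+0.000000i)·(+0.559646)·(+0.665151+0.746709i) = +0.372249+0.417893i

Re=0.3722 Im=0.4179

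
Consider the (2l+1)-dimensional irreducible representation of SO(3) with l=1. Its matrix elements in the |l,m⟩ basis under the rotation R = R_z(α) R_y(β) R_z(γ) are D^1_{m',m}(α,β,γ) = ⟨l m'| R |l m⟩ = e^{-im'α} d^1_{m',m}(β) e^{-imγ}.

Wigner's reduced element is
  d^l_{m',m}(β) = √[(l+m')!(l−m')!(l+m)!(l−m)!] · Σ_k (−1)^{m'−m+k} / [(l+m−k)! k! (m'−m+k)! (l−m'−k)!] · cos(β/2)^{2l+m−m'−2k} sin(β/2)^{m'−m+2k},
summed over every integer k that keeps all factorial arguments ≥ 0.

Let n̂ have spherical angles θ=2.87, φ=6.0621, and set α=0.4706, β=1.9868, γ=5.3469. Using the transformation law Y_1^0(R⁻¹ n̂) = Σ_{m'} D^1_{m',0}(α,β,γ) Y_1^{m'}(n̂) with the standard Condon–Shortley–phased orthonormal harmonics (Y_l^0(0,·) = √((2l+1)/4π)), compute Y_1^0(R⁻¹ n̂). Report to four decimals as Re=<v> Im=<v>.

Need the full column D^1_{m',0} for m'=−1..1 at α=0.4706, β=1.9868, γ=5.3469.
cos(β/2)=0.545844, sin(β/2)=0.837887
d^1_{-1,0}: single k=1 term ⇒ +0.646798;  D = +0.576489+0.293272i
d^1_{0,0}: k∈[0..1] ⇒ +0.297946 -0.702054 = -0.404108;  D = -0.404108+0.000000i
d^1_{1,0}: single k=0 term ⇒ -0.646798;  D = -0.576489+0.293272i
Y_1^{m'}(θ=2.87,φ=6.0621) and Σ D·Y over m':
  (+0.5765+0.2933i)·(+0.0904+0.0203i)  (-0.4041+0.0000i)·(-0.4707+0.0000i)  (-0.5765+0.2933i)·(-0.0904+0.0203i)
Y_1^0(R⁻¹ n̂) = +0.282552+0.000000i

Re=0.2826 Im=0.0000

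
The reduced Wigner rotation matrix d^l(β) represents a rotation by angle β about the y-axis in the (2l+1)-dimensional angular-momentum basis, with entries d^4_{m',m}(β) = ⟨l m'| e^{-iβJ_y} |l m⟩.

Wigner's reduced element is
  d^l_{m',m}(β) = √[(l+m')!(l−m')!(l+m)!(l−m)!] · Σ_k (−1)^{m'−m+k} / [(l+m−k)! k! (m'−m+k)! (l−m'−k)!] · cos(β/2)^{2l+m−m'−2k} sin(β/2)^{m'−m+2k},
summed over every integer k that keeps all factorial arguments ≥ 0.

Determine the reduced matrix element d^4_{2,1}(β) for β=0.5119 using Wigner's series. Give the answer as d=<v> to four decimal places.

d^4_{2,1}(β=0.5119) via Wigner's sum:
Half-angle: c=0.967423, s=0.253165. N=√(720·2·120·6)=1018.233765
Admissible k: 0..2 (factorial args all ≥0)
  k=0: (−1)^1·1018.2338/(240)·0.9674^7·0.2532^1 = -0.851834
  k=1: (−1)^2·1018.2338/(48)·0.9674^5·0.2532^3 = +0.291674
  k=2: (−1)^3·1018.2338/(72)·0.9674^3·0.2532^5 = -0.013316
d^4_{2,1}(0.5119) = -0.851834 +0.291674 -0.013316 = -0.573476

d=-0.5735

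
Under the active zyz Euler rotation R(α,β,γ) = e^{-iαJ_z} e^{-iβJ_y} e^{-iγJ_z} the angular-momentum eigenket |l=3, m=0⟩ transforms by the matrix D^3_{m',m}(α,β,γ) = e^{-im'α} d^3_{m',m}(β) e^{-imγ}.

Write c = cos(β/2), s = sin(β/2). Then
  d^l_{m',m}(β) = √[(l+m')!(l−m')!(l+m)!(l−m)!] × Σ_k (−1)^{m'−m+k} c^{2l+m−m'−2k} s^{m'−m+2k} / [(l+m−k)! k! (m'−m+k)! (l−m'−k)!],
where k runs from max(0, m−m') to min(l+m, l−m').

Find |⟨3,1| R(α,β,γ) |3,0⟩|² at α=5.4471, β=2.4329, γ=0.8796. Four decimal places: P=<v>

P=0.2813

D^3_{1,0}(5.4471,2.4329,0.8796) = e^{-i·1·5.4471}·d^3_{1,0}(2.4329)·e^{-i·0·0.8796}. Compute d first:
c=cos(2.4329/2)=0.346977, s=sin(2.4329/2)=0.937873; N=√[24·2·6·6]=41.569219
The bounds max(0,m−m')=0 and min(l+m,l−m')=2 give 3 terms
  k=0: (−1)^1·41.5692/(12)·0.3470^5·0.9379^1 = -0.016340
  k=1: (−1)^2·41.5692/(4)·0.3470^3·0.9379^3 = +0.358136
  k=2: (−1)^3·41.5692/(12)·0.3470^1·0.9379^5 = -0.872194
d^3_{1,0}(2.4329) = -0.016340 +0.358136 -0.872194 = -0.530397
|D^3_{1,0}|² = |d^3_{1,0}(β)|² = (-0.530397)² = 0.281321 (the z-rotation phases have unit modulus)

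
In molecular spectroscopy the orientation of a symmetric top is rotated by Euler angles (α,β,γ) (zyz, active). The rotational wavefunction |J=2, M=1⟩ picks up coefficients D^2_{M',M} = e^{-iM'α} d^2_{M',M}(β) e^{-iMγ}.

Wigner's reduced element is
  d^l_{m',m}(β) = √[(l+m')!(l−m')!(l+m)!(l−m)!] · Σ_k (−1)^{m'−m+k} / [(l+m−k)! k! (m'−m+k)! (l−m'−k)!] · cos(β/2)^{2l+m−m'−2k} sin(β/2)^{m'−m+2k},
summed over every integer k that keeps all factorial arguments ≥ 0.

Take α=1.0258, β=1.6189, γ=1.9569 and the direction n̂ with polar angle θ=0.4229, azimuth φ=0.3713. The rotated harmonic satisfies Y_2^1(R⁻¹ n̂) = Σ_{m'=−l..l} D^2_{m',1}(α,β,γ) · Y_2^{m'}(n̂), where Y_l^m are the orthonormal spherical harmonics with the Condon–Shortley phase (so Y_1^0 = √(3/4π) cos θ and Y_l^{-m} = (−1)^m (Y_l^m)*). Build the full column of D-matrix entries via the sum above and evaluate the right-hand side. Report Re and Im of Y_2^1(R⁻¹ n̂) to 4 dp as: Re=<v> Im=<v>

Need the full column D^2_{m',1} for m'=−2..2 at α=1.0258, β=1.6189, γ=1.9569.
cos(β/2)=0.689897, sin(β/2)=0.723908
d^2_{-2,1}: single k=3 term ⇒ +0.523436;  D = +0.521091+0.049495i
d^2_{-1,1}: k∈[2..3] ⇒ +0.748266 -0.274621 = +0.473645;  D = +0.282743-0.379995i
d^2_{0,1}: k∈[1..2] ⇒ +0.582252 -0.641076 = -0.058824;  D = +0.022152+0.054493i
d^2_{1,1}: k∈[0..1] ⇒ +0.226535 -0.748266 = -0.521730;  D = +0.515158+0.082551i
d^2_{2,1}: single k=0 term ⇒ -0.475407;  D = +0.307677-0.362417i
Y_2^{m'}(θ=0.4229,φ=0.3713) and Σ D·Y over m':
  (+0.5211+0.0495i)·(+0.0479-0.0440i)  (+0.2827-0.3800i)·(+0.2694-0.1049i)  (+0.0222+0.0545i)·(+0.4714+0.0000i)  (+0.5152+0.0826i)·(-0.2694-0.1049i)  (+0.3077-0.3624i)·(+0.0479+0.0440i)
Y_2^1(R⁻¹ n̂) = -0.025532-0.207023i

Re=-0.0255 Im=-0.2070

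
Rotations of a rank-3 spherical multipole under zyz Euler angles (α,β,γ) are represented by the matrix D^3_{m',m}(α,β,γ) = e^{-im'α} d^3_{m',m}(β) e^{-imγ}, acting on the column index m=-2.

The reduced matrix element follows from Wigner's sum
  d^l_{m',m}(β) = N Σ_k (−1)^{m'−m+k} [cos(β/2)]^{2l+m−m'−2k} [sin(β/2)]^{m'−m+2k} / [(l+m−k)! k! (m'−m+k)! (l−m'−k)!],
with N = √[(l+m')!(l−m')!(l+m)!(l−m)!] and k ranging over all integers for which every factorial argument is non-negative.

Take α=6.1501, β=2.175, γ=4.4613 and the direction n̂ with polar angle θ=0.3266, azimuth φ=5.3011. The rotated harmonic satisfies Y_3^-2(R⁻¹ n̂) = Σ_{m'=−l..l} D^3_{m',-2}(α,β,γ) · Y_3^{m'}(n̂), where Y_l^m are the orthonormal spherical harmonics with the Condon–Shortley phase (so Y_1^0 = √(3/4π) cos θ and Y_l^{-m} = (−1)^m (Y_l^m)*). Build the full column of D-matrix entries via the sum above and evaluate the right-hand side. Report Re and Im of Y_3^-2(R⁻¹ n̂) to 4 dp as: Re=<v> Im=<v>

Re=0.1674 Im=-0.2757

Need the full column D^3_{m',-2} for m'=−3..3 at α=6.1501, β=2.175, γ=4.4613.
cos(β/2)=0.464700, sin(β/2)=0.885468
d^3_{-3,-2}: single k=1 term ⇒ +0.047002;  D = -0.029164+0.036860i
d^3_{-2,-2}: k∈[0..1] ⇒ +0.010070 -0.182813 = -0.172743;  D = +0.124213-0.120048i
d^3_{-1,-2}: k∈[0..1] ⇒ -0.060679 +0.440624 = +0.379945;  D = -0.305823+0.225455i
d^3_{0,-2}: k∈[0..1] ⇒ +0.200262 -0.727107 = -0.526845;  D = +0.461799-0.253589i
d^3_{1,-2}: k∈[0..1] ⇒ -0.440624 +0.799903 = +0.359279;  D = -0.335084+0.129617i
d^3_{2,-2}: k∈[0..1] ⇒ +0.663755 -0.481989 = +0.181766;  D = -0.176727+0.042501i
d^3_{3,-2}: single k=0 term ⇒ -0.619602;  D = +0.616323-0.063658i
Y_3^{m'}(θ=0.3266,φ=5.3011) and Σ D·Y over m':
  (-0.0292+0.0369i)·(-0.0135+0.0027i)  (+0.1242-0.1200i)·(-0.0382+0.0920i)  (-0.3058+0.2255i)·(+0.2007+0.3005i)  (+0.4618-0.2536i)·(+0.5250+0.0000i)  (-0.3351+0.1296i)·(-0.2007+0.3005i)  (-0.1767+0.0425i)·(-0.0382-0.0920i)  (+0.6163-0.0637i)·(+0.0135+0.0027i)
Y_3^-2(R⁻¹ n̂) = +0.167361-0.275656i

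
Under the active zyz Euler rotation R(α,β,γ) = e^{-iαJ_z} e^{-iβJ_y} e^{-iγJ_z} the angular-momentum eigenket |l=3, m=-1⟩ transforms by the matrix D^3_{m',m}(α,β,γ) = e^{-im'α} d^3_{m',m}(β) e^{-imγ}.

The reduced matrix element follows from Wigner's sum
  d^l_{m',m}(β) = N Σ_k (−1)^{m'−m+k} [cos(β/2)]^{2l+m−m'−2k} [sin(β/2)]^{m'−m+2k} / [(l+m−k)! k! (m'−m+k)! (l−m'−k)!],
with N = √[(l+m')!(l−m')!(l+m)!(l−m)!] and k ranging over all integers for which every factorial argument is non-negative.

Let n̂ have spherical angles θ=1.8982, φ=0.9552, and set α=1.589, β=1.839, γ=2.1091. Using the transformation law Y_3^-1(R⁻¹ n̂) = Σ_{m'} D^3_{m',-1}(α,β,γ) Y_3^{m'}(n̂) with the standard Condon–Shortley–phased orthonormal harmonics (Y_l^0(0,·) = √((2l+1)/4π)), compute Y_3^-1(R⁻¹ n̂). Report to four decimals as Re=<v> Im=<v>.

Re=-0.4111 Im=-0.1492

Need the full column D^3_{m',-1} for m'=−3..3 at α=1.589, β=1.839, γ=2.1091.
cos(β/2)=0.606218, sin(β/2)=0.795299
d^3_{-3,-1}: single k=2 term ⇒ +0.330842;  D = +0.274373+0.184868i
d^3_{-2,-1}: k∈[1..2] ⇒ +0.205908 -0.708773 = -0.502864;  D = -0.273353+0.422079i
d^3_{-1,-1}: k∈[0..2] ⇒ +0.049633 -0.683385 +0.882124 = +0.248372;  D = -0.210894-0.131196i
d^3_{0,-1}: k∈[0..2] ⇒ -0.225561 +1.164632 -0.668145 = +0.270926;  D = -0.138899+0.232612i
d^3_{1,-1}: k∈[0..2] ⇒ +0.512539 -1.176165 +0.253035 = -0.410591;  D = -0.356298-0.204050i
d^3_{2,-1}: k∈[0..1] ⇒ -0.708773 +0.609930 = -0.098843;  D = -0.047552+0.086653i
d^3_{3,-1}: single k=0 term ⇒ +0.569409;  D = -0.504088-0.264804i
Y_3^{m'}(θ=1.8982,φ=0.9552) and Σ D·Y over m':
  (+0.2744+0.1849i)·(-0.3408-0.0965i)  (-0.2734+0.4221i)·(+0.0982+0.2778i)  (-0.2109-0.1312i)·(-0.0853+0.1207i)  (-0.1389+0.2326i)·(+0.2980+0.0000i)  (-0.3563-0.2041i)·(+0.0853+0.1207i)  (-0.0476+0.0867i)·(+0.0982-0.2778i)  (-0.5041-0.2648i)·(+0.3408-0.0965i)
Y_3^-1(R⁻¹ n̂) = -0.411056-0.149214i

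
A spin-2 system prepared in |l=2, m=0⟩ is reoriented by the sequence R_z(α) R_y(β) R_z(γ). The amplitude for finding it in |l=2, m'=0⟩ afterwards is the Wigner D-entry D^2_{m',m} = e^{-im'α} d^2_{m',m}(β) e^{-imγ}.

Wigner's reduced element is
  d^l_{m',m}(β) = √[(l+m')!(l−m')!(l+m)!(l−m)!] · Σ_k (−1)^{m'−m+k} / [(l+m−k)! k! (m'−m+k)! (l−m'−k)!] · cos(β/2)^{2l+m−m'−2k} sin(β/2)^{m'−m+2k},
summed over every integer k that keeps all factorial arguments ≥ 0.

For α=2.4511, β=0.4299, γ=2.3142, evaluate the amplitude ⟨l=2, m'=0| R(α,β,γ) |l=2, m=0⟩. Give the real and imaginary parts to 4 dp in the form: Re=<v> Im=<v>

Re=0.7394 Im=0.0000

First d^2_{0,0}(β=0.4299), then the phase factors e^{-i(0)α} and e^{-i(0)γ}:
With c≡cos(β/2)=0.976987 and s≡sin(β/2)=0.213299, N=[2·2·2·2]^{1/2}=4.000000
k∈{0,1,2} keeps every argument non-negative
  k=0: (−1)^0·4.0000/(4)·0.9770^4·0.2133^0 = +0.911077
  k=1: (−1)^1·4.0000/(1)·0.9770^2·0.2133^2 = -0.173705
  k=2: (−1)^2·4.0000/(4)·0.9770^0·0.2133^4 = +0.002070
d^2_{0,0}(0.4299) = +0.911077 -0.173705 +0.002070 = +0.739442
D = (+1.000000+0.000000i)·(+0.739442)·(+1.000000+0.000000i) = +0.739442+0.000000i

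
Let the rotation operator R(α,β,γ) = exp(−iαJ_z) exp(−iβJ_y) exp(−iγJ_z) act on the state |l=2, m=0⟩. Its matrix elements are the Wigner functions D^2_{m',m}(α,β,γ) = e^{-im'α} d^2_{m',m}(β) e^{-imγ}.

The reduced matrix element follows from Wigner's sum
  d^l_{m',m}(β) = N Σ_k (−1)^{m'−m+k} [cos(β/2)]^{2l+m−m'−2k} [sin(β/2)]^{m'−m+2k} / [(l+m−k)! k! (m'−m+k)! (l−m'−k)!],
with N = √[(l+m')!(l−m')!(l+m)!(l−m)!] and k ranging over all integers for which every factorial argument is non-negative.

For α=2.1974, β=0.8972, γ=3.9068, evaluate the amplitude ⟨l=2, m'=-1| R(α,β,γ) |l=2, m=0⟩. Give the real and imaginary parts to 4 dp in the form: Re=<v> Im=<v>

Re=-0.3502 Im=0.4837

First d^2_{-1,0}(β=0.8972), then the phase factors e^{-i(-1)α} and e^{-i(0)γ}:
c=cos(0.8972/2)=0.901055, s=sin(0.8972/2)=0.433704; N=√[1·6·2·2]=4.898979
k∈{1,2} keeps every argument non-negative
  k=1: (−1)^0·4.8990/(2)·0.9011^3·0.4337^1 = +0.777184
  k=2: (−1)^1·4.8990/(2)·0.9011^1·0.4337^3 = -0.180056
d^2_{-1,0}(0.8972) = +0.777184 -0.180056 = +0.597127
Attach z-rotation phases: D = e^{-i(-1)(2.1974)}·(+0.597127)·e^{-i(0)(3.9068)} = -0.350154+0.483687i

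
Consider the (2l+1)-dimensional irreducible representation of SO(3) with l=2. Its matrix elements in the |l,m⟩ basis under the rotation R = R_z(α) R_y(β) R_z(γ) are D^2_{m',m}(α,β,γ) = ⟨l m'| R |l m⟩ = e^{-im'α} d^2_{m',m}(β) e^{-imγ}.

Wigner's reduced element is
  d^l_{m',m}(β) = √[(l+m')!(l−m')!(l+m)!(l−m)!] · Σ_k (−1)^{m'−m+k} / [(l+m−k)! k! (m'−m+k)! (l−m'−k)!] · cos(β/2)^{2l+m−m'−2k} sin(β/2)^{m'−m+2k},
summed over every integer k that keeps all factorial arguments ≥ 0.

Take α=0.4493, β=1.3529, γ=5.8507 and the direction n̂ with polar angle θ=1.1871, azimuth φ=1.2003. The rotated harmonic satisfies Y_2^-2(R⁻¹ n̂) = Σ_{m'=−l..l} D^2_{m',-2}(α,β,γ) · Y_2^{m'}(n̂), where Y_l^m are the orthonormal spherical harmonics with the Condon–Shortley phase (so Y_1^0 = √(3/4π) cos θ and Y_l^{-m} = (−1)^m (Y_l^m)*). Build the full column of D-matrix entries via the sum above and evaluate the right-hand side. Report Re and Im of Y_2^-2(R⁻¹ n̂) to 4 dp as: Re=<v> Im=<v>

Re=-0.0068 Im=0.1730

Need the full column D^2_{m',-2} for m'=−2..2 at α=0.4493, β=1.3529, γ=5.8507.
cos(β/2)=0.779800, sin(β/2)=0.626029
d^2_{-2,-2}: single k=0 term ⇒ +0.369771;  D = +0.369562+0.012433i
d^2_{-1,-2}: single k=0 term ⇒ -0.593709;  D = -0.543153+0.239742i
d^2_{0,-2}: single k=0 term ⇒ +0.583755;  D = +0.378660-0.444282i
d^2_{1,-2}: single k=0 term ⇒ -0.382645;  D = -0.097085+0.370124i
d^2_{2,-2}: single k=0 term ⇒ +0.153595;  D = -0.029426-0.150750i
Y_2^{m'}(θ=1.1871,φ=1.2003) and Σ D·Y over m':
  (+0.3696+0.0124i)·(-0.2451-0.2242i)  (-0.5432+0.2397i)·(+0.0971-0.2500i)  (+0.3787-0.4443i)·(-0.1828+0.0000i)  (-0.0971+0.3701i)·(-0.0971-0.2500i)  (-0.0294-0.1507i)·(-0.2451+0.2242i)
Y_2^-2(R⁻¹ n̂) = -0.006843+0.173040i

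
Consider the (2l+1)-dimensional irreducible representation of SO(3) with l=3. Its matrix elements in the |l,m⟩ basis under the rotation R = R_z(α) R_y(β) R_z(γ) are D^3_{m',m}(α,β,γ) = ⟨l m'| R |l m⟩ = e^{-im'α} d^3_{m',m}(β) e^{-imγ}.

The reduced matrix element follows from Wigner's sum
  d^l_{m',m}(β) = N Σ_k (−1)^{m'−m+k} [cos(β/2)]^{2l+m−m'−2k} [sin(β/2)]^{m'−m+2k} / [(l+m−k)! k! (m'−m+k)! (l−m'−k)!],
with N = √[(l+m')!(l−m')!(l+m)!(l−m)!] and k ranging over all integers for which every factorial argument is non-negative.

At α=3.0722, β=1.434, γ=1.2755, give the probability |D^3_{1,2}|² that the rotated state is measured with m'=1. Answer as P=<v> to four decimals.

P=0.0691

D^3_{1,2}(3.0722,1.434,1.2755) = e^{-i·1·3.0722}·d^3_{1,2}(1.434)·e^{-i·2·1.2755}. Compute d first:
Half-angle: c=0.753780, s=0.657126. N=√(24·2·120·1)=75.894664
Admissible k: 1..2 (factorial args all ≥0)
  k=1: (−1)^0·75.8947/(24)·0.7538^5·0.6571^1 = +0.505677
  k=2: (−1)^1·75.8947/(12)·0.7538^3·0.6571^3 = -0.768619
d^3_{1,2}(1.434) = +0.505677 -0.768619 = -0.262942
|D^3_{1,2}|² = |d^3_{1,2}(β)|² = (-0.262942)² = 0.069139 (the z-rotation phases have unit modulus)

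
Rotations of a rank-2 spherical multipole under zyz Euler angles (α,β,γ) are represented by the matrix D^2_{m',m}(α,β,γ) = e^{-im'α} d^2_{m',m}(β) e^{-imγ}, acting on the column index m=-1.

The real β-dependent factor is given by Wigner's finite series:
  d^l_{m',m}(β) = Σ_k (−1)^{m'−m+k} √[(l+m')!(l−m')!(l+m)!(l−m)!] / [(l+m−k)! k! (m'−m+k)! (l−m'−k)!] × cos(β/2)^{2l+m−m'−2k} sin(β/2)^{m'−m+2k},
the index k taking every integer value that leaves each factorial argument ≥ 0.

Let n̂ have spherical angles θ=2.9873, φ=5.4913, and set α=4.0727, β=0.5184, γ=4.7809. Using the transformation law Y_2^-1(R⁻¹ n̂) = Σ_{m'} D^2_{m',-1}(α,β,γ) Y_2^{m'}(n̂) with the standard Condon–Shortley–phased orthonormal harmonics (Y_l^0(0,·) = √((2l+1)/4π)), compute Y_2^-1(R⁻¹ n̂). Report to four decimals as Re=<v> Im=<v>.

Need the full column D^2_{m',-1} for m'=−2..2 at α=4.0727, β=0.5184, γ=4.7809.
cos(β/2)=0.966595, sin(β/2)=0.256307
d^2_{-2,-1}: single k=1 term ⇒ +0.462940;  D = +0.433276+0.163051i
d^2_{-1,-1}: k∈[0..1] ⇒ +0.872929 -0.184133 = +0.688795;  D = -0.579459+0.372379i
d^2_{0,-1}: k∈[0..1] ⇒ -0.566984 +0.039866 = -0.527118;  D = -0.036085+0.525881i
d^2_{1,-1}: k∈[0..1] ⇒ +0.184133 -0.004316 = +0.179818;  D = +0.136578+0.116966i
d^2_{2,-1}: single k=0 term ⇒ -0.032551;  D = +0.031745-0.007196i
Y_2^{m'}(θ=2.9873,φ=5.4913) and Σ D·Y over m':
  (+0.4333+0.1631i)·(-0.0001+0.0091i)  (-0.5795+0.3724i)·(-0.0824-0.0835i)  (-0.0361+0.5259i)·(+0.6084+0.0000i)  (+0.1366+0.1170i)·(+0.0824-0.0835i)  (+0.0317-0.0072i)·(-0.0001-0.0091i)
Y_2^-1(R⁻¹ n̂) = +0.076304+0.339537i

Re=0.0763 Im=0.3395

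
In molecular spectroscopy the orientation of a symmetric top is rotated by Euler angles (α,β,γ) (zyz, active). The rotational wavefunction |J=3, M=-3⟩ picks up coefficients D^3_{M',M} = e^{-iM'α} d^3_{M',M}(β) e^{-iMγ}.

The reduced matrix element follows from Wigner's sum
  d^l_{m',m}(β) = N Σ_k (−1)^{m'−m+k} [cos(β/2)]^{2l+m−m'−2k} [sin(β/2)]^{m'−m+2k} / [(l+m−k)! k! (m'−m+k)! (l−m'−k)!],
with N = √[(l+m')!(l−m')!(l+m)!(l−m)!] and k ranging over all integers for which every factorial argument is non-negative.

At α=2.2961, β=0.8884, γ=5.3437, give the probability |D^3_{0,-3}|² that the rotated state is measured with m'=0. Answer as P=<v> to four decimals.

P=0.0683

Split into d^3_{0,-3}(β=0.8884) × two z-phases.
c=cos(0.8884/2)=0.902955, s=sin(0.8884/2)=0.429736; N=√[6·6·1·720]=160.996894
k∈{0} keeps every argument non-negative
  k=0: (−1)^3·160.9969/(36)·0.9030^3·0.4297^3 = -0.261287
d^3_{0,-3}(0.8884) = -0.261287
|D^3_{0,-3}|² = |d^3_{0,-3}(β)|² = (-0.261287)² = 0.068271 (the z-rotation phases have unit modulus)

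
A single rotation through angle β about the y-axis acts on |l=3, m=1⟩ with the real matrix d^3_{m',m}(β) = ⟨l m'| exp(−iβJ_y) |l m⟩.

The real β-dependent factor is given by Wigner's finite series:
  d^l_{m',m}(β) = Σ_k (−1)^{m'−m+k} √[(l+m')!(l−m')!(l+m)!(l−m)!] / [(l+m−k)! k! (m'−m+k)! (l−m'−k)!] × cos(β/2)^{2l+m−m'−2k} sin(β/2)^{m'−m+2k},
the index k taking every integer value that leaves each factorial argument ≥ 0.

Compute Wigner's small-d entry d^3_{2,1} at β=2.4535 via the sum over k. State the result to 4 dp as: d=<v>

d=0.1895

d^3_{2,1}(β=2.4535) via Wigner's sum:
With c≡cos(β/2)=0.337299 and s≡sin(β/2)=0.941398, N=[120·1·24·2]^{1/2}=75.894664
Admissible k: 0..1 (factorial args all ≥0)
  k=0: (−1)^1·75.8947/(24)·0.3373^5·0.9414^1 = -0.012997
  k=1: (−1)^2·75.8947/(12)·0.3373^3·0.9414^3 = +0.202486
d^3_{2,1}(2.4535) = -0.012997 +0.202486 = +0.189489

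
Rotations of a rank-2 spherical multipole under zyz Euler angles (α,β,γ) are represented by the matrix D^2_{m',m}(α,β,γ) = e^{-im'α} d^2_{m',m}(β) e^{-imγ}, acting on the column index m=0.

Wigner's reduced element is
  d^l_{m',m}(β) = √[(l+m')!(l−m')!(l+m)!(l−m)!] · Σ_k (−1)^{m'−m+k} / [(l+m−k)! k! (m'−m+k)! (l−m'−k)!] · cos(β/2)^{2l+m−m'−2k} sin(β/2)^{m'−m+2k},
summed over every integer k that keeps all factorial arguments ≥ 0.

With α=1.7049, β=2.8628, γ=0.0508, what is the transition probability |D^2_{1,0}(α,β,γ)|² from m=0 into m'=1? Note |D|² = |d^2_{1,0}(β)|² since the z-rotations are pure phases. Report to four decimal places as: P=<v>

First d^2_{1,0}(β=2.8628), then the phase factors e^{-i(1)α} and e^{-i(0)γ}:
With c≡cos(β/2)=0.138945 and s≡sin(β/2)=0.990300, N=[6·1·2·2]^{1/2}=4.898979
Admissible k: 0..1 (factorial args all ≥0)
  k=0: (−1)^1·4.8990/(2)·0.1389^3·0.9903^1 = -0.006507
  k=1: (−1)^2·4.8990/(2)·0.1389^1·0.9903^3 = +0.330537
d^2_{1,0}(2.8628) = -0.006507 +0.330537 = +0.324030
|D^2_{1,0}|² = |d^2_{1,0}(β)|² = (+0.324030)² = 0.104995 (the z-rotation phases have unit modulus)

P=0.1050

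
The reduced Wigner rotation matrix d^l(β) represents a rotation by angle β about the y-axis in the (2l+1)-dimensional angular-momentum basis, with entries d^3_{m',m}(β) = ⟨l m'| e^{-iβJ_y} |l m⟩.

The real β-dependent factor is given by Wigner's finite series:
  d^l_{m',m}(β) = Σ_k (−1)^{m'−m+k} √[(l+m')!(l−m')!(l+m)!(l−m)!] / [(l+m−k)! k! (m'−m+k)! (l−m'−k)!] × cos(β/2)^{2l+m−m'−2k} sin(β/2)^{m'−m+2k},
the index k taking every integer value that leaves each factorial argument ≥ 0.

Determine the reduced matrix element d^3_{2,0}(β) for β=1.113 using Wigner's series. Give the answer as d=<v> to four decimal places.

d=0.4870

d^3_{2,0}(β=1.113) via Wigner's sum:
c=cos(1.113/2)=0.849109, s=sin(1.113/2)=0.528218; N=√[120·1·6·6]=65.726707
The bounds max(0,m−m')=0 and min(l+m,l−m')=1 give 2 terms
  k=0: (−1)^2·65.7267/(12)·0.8491^4·0.5282^2 = +0.794402
  k=1: (−1)^3·65.7267/(12)·0.8491^2·0.5282^4 = -0.307425
d^3_{2,0}(1.113) = +0.794402 -0.307425 = +0.486977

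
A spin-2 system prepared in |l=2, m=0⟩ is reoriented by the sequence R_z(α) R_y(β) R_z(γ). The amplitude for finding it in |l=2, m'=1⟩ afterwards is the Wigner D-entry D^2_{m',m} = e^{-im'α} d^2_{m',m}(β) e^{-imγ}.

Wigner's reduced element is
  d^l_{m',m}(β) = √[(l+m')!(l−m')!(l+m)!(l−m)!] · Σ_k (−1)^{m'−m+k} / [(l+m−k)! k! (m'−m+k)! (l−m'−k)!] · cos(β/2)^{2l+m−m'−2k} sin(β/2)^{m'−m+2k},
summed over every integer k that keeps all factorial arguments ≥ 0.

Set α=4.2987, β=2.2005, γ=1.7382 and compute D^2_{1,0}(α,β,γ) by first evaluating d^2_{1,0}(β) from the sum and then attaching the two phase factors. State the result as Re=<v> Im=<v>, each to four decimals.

First d^2_{1,0}(β=2.2005), then the phase factors e^{-i(1)α} and e^{-i(0)γ}:
Half-angle: c=0.453373, s=0.891321. N=√(6·1·2·2)=4.898979
k∈{0,1} keeps every argument non-negative
  k=0: (−1)^1·4.8990/(2)·0.4534^3·0.8913^1 = -0.203459
  k=1: (−1)^2·4.8990/(2)·0.4534^1·0.8913^3 = +0.786382
d^2_{1,0}(2.2005) = -0.203459 +0.786382 = +0.582923
D = (-0.401990+0.915644i)·(+0.582923)·(+1.000000+0.000000i) = -0.234329+0.533750i

Re=-0.2343 Im=0.5337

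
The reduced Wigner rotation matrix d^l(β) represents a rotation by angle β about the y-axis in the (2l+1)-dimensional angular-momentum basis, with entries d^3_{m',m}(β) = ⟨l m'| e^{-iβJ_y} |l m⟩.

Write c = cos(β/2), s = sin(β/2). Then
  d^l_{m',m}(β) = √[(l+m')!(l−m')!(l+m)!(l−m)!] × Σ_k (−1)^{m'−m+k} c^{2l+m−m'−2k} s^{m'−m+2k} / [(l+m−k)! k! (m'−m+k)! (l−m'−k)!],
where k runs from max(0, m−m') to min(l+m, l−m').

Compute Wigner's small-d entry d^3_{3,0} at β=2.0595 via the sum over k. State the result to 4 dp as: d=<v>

d=-0.3848

d^3_{3,0}(β=2.0595) via Wigner's sum:
Half-angle: c=0.515033, s=0.857170. N=√(720·1·6·6)=160.996894
Admissible k: 0..0 (factorial args all ≥0)
  k=0: (−1)^3·160.9969/(36)·0.5150^3·0.8572^3 = -0.384788
d^3_{3,0}(2.0595) = -0.384788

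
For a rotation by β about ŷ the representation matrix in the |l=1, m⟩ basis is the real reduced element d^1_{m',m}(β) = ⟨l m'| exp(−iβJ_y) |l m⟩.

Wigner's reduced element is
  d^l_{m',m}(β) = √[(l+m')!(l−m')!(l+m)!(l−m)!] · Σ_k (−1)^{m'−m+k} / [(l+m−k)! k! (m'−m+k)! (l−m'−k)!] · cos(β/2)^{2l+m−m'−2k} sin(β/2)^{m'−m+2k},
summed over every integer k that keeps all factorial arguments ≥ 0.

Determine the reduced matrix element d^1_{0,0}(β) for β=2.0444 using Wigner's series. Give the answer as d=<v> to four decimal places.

d=-0.4561

d^1_{0,0}(β=2.0444) via Wigner's sum:
Half-angle: c=0.521490, s=0.853257. N=√(1·1·1·1)=1.000000
Admissible k: 0..1 (factorial args all ≥0)
  k=0: (−1)^0·1.0000/(1)·0.5215^2·0.8533^0 = +0.271952
  k=1: (−1)^1·1.0000/(1)·0.5215^0·0.8533^2 = -0.728048
d^1_{0,0}(2.0444) = +0.271952 -0.728048 = -0.456096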